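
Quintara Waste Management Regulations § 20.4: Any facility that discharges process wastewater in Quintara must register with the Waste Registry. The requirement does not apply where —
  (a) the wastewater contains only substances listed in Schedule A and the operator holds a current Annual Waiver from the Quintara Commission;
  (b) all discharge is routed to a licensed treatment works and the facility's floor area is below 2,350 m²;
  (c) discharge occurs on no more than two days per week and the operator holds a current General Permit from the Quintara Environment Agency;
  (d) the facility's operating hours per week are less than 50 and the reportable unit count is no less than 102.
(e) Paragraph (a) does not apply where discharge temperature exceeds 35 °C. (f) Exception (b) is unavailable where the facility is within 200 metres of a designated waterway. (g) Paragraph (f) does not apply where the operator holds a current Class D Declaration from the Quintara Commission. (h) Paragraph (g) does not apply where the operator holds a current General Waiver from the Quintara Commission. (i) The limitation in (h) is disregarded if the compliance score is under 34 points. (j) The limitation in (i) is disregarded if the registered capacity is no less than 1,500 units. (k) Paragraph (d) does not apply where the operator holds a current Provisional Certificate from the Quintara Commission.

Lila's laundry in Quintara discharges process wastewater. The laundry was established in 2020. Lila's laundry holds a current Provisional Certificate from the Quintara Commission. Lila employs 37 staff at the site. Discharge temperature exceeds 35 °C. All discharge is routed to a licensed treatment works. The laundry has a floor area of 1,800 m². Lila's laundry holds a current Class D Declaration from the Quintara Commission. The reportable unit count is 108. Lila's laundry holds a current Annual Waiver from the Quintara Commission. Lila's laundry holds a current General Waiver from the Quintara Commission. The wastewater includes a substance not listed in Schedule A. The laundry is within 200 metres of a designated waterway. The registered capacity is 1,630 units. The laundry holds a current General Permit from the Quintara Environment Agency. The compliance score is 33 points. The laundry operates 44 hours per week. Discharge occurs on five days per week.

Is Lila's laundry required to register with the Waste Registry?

Yes — Lila's laundry must register with the Waste Registry.

Exception (a) requires that the wastewater contains only substances listed in Schedule A; but the wastewater includes a non-Schedule-A substance, so (a) is unavailable.
Exception (b): discharge is routed to a licensed treatment works; the facility's floor area is 1,800 m², below the 2,350 m² limit — every condition holds. However, paragraphs (f)–(j) must be considered: (f) operates against (b): the laundry is within 200 m of a designated waterway. (g) applies (a current Class D Declaration is held), but is overridden by (h): (h) operates against (g): a current General Waiver is held. (i) would limit (h) — the compliance score is 33 points, under the 34 points limit — but (j) sets (i) aside: (j) is triggered — the registered capacity is 1,630 units, meeting the 1,500 units threshold. So (b) is unavailable.
Exception (c) requires that discharge occurs on no more than two days per week; but discharge occurs on five days per week, so (c) is unavailable.
Exception (d)'s conditions are all satisfied: the facility's operating hours per week are 44, less than the 50 limit; the reportable unit count is 108, meeting the 102 threshold. But: (k) operates against (d): a current Provisional Certificate is held. Exception (d) does not apply.
No exception is made out. Lila's laundry falls within the general rule.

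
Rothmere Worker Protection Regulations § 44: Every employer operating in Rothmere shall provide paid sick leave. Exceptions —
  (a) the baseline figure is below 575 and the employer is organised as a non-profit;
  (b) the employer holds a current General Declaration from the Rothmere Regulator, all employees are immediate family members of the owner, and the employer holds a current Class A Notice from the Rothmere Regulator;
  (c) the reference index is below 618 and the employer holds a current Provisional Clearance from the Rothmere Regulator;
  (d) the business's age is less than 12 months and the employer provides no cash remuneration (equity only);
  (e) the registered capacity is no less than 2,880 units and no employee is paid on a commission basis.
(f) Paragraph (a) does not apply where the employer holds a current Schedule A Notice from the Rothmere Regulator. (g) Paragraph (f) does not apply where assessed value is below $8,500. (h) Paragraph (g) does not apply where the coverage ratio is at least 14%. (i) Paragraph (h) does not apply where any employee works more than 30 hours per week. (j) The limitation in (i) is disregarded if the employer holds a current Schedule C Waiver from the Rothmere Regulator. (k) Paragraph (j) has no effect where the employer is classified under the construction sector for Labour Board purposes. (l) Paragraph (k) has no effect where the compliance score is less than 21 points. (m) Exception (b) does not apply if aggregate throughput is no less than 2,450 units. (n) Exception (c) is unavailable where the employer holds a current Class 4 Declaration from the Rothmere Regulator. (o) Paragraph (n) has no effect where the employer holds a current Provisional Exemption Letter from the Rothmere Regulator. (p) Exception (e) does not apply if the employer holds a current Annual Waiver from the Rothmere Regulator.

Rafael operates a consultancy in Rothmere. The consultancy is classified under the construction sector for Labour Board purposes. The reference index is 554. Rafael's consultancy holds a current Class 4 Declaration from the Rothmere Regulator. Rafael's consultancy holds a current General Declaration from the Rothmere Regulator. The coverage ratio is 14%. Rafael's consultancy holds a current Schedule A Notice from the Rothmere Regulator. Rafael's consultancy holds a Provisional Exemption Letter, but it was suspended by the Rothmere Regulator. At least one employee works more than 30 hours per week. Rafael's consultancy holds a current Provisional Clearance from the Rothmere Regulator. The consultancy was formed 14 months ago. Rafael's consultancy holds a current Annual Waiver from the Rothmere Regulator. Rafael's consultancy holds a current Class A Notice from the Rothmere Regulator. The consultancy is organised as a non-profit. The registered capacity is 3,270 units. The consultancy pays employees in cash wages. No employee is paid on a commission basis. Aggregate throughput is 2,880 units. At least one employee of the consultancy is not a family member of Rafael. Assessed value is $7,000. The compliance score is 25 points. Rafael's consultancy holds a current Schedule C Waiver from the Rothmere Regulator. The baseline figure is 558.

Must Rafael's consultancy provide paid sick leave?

No — exception (a) applies; Rafael's consultancy is not required to provide paid sick leave.

Exception (a): the baseline figure is 558, below the 575 limit; the employer is a non-profit — every condition holds. Under paragraphs (f)–(l): (f) applies (a current Schedule A Notice is held), but is set aside by (g): (g) operates against (f): assessed value is $7,000, below the $8,500 limit. (h) would limit (g) — the coverage ratio is 14%, meeting the 14% threshold — but (i) sets (h) aside: (i) is triggered — at least one employee exceeds 30 hours/week. (j) would limit (i) — a current Schedule C Waiver is held — but (k) sets (j) aside: (k) applies — the consultancy is classified under the construction sector. (l) is inapplicable (the compliance score is 25 points, not less than 21 points), so (k) stands. Exception (a) stands.
Exception (b) requires that all employees are immediate family members of the owner; but at least one employee is not a family member, so (b) is unavailable.
Exception (c) is satisfied on its face — the reference index is 554, below the 618 limit; a current Provisional Clearance is held. But: (n) operates against (c): a current Class 4 Declaration is held. (o) is not triggered (no current Provisional Exemption Letter is held), so (n) stands. Exception (c) does not apply.
Exception (d) requires that the business's age is less than 12 months; but the business's age is 14 months, not less than 12 months, so (d) is unavailable.
Exception (e) is satisfied on its face — the registered capacity is 3,270 units, meeting the 2,880 units threshold; no employee is paid on commission. But applying paragraph (p): (p) operates against (e): a current Annual Waiver is held. Exception (e) does not apply.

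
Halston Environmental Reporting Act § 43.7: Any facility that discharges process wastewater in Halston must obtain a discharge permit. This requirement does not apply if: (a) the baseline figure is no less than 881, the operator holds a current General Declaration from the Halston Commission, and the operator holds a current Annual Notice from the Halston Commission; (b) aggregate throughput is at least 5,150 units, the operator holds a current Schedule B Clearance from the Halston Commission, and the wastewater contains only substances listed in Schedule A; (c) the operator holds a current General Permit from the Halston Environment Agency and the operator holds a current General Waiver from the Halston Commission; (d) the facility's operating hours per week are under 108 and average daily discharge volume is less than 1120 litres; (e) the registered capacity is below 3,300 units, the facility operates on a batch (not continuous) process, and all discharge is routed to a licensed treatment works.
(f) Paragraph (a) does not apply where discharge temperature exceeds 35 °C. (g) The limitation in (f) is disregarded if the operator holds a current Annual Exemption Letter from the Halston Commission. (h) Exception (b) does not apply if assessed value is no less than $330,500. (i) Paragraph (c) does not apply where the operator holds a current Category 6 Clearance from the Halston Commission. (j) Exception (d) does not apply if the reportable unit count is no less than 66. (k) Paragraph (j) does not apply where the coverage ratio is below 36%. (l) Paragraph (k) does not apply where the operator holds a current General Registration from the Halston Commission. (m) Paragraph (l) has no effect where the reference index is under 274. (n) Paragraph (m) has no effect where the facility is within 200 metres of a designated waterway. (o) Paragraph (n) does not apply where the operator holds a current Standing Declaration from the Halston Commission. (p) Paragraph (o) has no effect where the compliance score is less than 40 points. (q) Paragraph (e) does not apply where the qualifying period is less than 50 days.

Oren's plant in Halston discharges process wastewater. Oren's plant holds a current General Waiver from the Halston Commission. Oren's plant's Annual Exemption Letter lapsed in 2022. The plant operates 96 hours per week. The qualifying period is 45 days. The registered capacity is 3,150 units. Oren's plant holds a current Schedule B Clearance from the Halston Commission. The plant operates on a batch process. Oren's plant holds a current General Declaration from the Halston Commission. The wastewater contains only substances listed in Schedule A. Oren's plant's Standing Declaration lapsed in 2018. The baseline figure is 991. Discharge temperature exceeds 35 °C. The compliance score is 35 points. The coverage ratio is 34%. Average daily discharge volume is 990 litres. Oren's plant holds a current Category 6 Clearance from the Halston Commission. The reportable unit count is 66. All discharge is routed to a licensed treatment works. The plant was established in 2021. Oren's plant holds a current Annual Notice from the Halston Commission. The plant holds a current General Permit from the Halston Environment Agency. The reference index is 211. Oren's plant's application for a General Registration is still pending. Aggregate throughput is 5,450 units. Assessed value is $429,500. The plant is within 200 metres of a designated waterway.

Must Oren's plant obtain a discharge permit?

All of (a)'s requirements are met (the baseline figure is 991, meeting the 881 threshold; a current General Declaration is held; a current Annual Notice is held). However, paragraphs (f)–(g) must be considered: (f) applies — discharge temperature exceeds 35 °C. (g), which would lift (f), is inapplicable — there is no Annual Exemption Letter in force. So (a) is unavailable.
Exception (b): aggregate throughput is 5,450 units, meeting the 5,150 units threshold; a current Schedule B Clearance is held; the wastewater is Schedule-A-only — every condition holds. Turning to paragraph (h): (h) is triggered — assessed value is $429,500, meeting the $330,500 threshold. Exception (b) does not apply.
All of (c)'s requirements are met (a current General Permit is held; a current General Waiver is held). Turning to paragraph (i): (i) operates against (c): a current Category 6 Clearance is held. (c) is therefore removed.
Exception (d)'s conditions are all satisfied: the facility's operating hours per week are 96, under the 108 limit; average daily discharge volume is 990 litres, less than the 1120 litres limit. As to paragraphs (j)–(p): (j) is engaged (the reportable unit count is 66, meeting the 66 threshold), but yields to (k): (k) is triggered — the coverage ratio is 34%, below the 36% limit. (l) does not operate here (the General Registration is not current), so (k) stands. Exception (d) stands.
All of (e)'s requirements are met (the registered capacity is 3,150 units, below the 3,300 units limit; the facility operates on a batch process; discharge is routed to a licensed treatment works). However, paragraph (q) must be considered: (q) is engaged — the qualifying period is 45 days, less than the 50 days limit. Exception (e) does not apply.

No — exception (d) applies; Oren's plant is not required to obtain a discharge permit.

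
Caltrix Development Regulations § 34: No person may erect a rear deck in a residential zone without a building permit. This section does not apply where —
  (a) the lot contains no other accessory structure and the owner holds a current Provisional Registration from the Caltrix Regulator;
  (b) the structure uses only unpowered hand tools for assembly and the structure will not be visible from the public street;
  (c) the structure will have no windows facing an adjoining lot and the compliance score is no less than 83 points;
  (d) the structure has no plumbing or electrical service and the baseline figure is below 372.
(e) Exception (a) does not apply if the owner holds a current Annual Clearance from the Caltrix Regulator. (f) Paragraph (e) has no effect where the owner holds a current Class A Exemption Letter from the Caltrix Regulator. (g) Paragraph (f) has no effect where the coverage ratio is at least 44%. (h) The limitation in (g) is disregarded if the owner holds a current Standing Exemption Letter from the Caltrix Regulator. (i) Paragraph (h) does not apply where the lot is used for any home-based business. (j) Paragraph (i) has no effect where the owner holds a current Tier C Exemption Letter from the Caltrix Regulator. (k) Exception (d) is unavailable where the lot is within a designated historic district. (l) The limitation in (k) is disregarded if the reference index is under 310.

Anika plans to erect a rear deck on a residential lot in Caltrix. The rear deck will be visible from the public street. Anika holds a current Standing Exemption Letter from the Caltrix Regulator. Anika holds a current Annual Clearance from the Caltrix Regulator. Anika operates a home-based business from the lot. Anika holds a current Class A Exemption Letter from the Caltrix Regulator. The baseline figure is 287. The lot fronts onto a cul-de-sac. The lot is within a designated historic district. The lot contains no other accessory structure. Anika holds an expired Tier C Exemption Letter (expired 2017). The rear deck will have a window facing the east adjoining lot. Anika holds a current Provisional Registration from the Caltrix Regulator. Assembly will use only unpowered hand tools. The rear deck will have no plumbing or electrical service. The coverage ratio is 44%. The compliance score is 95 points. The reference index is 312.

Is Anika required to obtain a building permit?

Exception (a): the lot has no other accessory structure; a current Provisional Registration is held — every condition holds. However, paragraphs (e)–(j) must be considered: (e) operates against (a): a current Annual Clearance is held. (f) would limit (e) — a current Class A Exemption Letter is held — but (g) sets (f) aside: (g) applies — the coverage ratio is 44%, meeting the 44% threshold. (h) is engaged (a current Standing Exemption Letter is held), but is displaced by (i): (i) is engaged — a home-based business operates on the lot. (j), which would lift (i), is not triggered — there is no Tier C Exemption Letter in force. So (a) is unavailable.
Exception (b) fails — the structure will be visible from the street.
Exception (c) fails — a window faces an adjoining lot.
Exception (d)'s conditions are all satisfied: there is no plumbing or electrical service; the baseline figure is 287, below the 372 limit. However, paragraphs (k)–(l) must be considered: (k) applies — the lot is in a historic district. (l) does not operate here (the reference index is 312, not under 310), so (k) stands. Exception (d) does not apply.
No exception displaces § 34.

Yes — Anika must obtain a building permit.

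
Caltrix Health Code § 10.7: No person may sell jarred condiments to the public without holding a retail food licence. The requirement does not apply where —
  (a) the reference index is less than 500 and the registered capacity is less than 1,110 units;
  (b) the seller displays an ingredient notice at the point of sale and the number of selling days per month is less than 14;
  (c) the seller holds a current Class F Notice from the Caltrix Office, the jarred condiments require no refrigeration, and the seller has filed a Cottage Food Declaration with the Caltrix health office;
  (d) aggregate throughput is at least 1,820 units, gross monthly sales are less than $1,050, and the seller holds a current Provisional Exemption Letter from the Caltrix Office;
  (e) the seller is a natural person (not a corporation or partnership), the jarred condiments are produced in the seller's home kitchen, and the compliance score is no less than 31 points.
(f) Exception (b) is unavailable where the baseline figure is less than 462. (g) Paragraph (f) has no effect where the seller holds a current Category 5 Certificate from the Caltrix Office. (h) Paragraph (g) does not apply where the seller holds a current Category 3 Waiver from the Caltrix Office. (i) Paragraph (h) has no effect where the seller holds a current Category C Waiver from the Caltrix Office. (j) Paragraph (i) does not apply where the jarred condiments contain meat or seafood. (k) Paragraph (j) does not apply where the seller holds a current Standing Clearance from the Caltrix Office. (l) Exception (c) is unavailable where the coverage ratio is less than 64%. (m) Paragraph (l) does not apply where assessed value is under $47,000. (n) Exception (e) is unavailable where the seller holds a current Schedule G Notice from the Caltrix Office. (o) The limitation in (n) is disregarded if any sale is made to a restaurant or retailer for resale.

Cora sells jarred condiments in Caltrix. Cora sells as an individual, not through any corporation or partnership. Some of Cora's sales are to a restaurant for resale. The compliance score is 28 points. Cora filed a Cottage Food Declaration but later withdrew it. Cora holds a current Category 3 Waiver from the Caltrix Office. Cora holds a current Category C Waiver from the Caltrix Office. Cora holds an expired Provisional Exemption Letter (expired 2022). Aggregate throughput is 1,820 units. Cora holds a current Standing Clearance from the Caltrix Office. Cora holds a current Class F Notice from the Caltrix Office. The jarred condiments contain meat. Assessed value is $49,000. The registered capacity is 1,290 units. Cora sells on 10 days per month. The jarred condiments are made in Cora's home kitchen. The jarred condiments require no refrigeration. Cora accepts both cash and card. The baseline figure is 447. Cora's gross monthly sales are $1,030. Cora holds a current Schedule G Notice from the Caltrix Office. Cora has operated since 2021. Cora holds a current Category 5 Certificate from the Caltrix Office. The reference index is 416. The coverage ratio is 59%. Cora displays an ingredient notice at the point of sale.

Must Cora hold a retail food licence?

Exception (a) does not apply: the registered capacity is 1,290 units, not less than 1,110 units.
Exception (b) is satisfied on its face — an ingredient notice is displayed; the number of selling days per month is 10, less than the 14 limit. Under paragraphs (f)–(k): (f) would limit (b) — the baseline figure is 447, less than the 462 limit — but (g) sets (f) aside: (g) applies — a current Category 5 Certificate is held. (h) would limit (g) — a current Category 3 Waiver is held — but (i) sets (h) aside: (i) applies — a current Category C Waiver is held. (j) would limit (i) — the jarred condiments contain meat — but (k) sets (j) aside: (k) operates against (j): a current Standing Clearance is held. (b) remains available.
Exception (c) fails — the Cottage Food Declaration was withdrawn.
Exception (d) does not apply: the Provisional Exemption Letter is not current.
Exception (e) does not apply: the compliance score is 28 points, short of 31 points.

No — exception (b) applies; Cora is not required to hold a retail food licence.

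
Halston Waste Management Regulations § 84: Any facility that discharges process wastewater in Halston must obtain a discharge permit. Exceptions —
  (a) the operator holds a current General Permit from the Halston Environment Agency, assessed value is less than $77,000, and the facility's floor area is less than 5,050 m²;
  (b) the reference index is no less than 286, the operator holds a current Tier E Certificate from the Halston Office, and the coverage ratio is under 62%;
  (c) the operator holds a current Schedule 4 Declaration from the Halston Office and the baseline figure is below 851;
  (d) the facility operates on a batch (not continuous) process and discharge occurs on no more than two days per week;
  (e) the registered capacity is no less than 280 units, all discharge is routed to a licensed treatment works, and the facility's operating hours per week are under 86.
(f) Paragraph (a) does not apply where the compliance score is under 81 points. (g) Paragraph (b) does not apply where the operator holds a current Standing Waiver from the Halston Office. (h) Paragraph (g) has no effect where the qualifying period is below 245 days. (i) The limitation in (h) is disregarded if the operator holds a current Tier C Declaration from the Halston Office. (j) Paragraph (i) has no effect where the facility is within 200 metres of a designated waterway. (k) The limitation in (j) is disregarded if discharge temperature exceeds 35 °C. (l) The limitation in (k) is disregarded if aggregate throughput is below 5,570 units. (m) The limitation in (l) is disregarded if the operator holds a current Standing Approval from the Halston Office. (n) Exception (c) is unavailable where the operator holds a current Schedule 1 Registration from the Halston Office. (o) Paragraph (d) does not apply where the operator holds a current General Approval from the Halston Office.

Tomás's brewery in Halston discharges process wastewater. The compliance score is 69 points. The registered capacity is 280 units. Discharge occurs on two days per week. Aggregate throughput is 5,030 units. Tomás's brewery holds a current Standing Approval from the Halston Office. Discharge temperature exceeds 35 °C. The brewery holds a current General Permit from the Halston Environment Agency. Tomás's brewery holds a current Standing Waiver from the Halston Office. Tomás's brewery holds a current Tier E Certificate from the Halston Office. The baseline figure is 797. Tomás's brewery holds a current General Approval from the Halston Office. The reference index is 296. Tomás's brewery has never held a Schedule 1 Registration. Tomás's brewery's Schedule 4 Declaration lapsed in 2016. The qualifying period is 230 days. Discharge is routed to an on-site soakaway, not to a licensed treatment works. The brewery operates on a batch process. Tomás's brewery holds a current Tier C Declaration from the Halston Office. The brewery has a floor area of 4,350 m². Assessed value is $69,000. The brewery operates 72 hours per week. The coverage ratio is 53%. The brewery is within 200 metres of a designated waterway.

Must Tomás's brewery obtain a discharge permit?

Exception (a): a current General Permit is held; assessed value is $69,000, less than the $77,000 limit; the facility's floor area is 4,350 m², less than the 5,050 m² limit — every condition holds. But applying paragraph (f): (f) is engaged — the compliance score is 69 points, under the 81 points limit. So (a) is unavailable.
All of (b)'s requirements are met (the reference index is 296, meeting the 286 threshold; a current Tier E Certificate is held; the coverage ratio is 53%, under the 62% limit). However, paragraphs (g)–(m) must be considered: (g) operates against (b): a current Standing Waiver is held. (h) would limit (g) — the qualifying period is 230 days, below the 245 days limit — but (i) sets (h) aside: (i) operates against (h): a current Tier C Declaration is held. (j) is engaged (the brewery is within 200 m of a designated waterway), but is displaced by (k): (k) operates against (j): discharge temperature exceeds 35 °C. (l) applies (aggregate throughput is 5,030 units, below the 5,570 units limit), but is displaced by (m): (m) operates against (l): a current Standing Approval is held. (b) is therefore removed.
Exception (c) requires that the operator holds a current Schedule 4 Declaration from the Halston Office; but no current Schedule 4 Declaration is held, so (c) is unavailable.
Exception (d) is satisfied on its face — the facility operates on a batch process; discharge occurs on no more than two days per week. Turning to paragraph (o): (o) operates against (d): a current General Approval is held. So (d) is unavailable.
Exception (e) requires that all discharge is routed to a licensed treatment works; but discharge is not routed to a licensed treatment works, so (e) is unavailable.
None of the exceptions is available; § 84 applies in full.

Yes — Tomás's brewery must obtain a discharge permit.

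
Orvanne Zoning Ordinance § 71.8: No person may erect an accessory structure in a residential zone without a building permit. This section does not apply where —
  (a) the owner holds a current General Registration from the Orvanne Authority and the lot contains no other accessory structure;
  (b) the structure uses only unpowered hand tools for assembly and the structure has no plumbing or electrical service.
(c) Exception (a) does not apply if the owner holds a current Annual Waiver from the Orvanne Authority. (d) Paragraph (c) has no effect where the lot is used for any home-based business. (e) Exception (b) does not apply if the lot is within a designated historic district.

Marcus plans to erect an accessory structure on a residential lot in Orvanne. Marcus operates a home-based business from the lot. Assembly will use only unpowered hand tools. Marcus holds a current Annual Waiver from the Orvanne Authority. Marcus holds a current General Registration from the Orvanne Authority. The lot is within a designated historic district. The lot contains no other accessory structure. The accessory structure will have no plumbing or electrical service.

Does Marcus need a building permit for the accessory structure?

No — exception (a) applies; Marcus does not need a building permit.

All of (a)'s requirements are met (a current General Registration is held; the lot has no other accessory structure). Considering the limiting provisions: (c) would limit (a) — a current Annual Waiver is held — but (d) sets (c) aside: (d) operates against (c): a home-based business operates on the lot. So (a) applies.
Exception (b): assembly uses only hand tools; there is no plumbing or electrical service — every condition holds. Turning to paragraph (e): (e) operates — the lot is in a historic district. Exception (b) does not apply.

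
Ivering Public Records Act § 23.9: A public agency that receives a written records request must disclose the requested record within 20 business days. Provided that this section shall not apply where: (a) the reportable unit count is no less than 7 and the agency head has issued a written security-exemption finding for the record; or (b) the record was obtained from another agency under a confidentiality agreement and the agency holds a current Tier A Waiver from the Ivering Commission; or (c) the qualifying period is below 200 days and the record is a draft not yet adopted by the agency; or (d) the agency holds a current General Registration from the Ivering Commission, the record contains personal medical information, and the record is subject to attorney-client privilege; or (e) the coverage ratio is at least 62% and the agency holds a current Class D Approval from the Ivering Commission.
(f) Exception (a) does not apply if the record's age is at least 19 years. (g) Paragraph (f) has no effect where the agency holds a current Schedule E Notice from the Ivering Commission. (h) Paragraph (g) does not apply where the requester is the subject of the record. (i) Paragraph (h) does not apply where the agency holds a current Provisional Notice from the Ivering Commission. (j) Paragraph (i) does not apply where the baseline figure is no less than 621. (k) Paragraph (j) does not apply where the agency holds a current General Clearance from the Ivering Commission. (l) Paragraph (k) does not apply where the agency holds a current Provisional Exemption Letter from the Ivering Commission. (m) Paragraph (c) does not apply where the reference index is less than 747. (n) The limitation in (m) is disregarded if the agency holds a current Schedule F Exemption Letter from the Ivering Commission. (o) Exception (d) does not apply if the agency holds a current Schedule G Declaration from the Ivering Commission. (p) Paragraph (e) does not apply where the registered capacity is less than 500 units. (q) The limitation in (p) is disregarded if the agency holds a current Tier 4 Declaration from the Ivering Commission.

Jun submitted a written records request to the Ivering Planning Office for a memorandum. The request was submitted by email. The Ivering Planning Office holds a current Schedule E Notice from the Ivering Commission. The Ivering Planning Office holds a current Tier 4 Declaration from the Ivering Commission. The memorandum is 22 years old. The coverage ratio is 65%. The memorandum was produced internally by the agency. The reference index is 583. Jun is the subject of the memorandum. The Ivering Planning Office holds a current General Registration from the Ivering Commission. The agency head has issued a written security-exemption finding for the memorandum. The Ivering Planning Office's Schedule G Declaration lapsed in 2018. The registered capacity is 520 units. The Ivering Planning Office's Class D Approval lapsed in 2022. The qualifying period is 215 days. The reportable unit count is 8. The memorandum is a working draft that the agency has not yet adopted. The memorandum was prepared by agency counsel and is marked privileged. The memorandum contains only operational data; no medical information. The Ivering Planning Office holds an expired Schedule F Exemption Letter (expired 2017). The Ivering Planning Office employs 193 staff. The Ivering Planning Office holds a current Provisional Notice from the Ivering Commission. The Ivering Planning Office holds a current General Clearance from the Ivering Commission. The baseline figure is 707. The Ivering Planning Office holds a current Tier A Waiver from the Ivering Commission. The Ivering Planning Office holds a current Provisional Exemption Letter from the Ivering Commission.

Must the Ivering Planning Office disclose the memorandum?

Exception (a) is satisfied on its face — the reportable unit count is 8, meeting the 7 threshold; a written security-exemption finding has been issued. But: (f) applies — the record's age is 22 years, meeting the 19 years threshold. (g) is triggered (a current Schedule E Notice is held), but is displaced by (h): (h) operates against (g): Jun is the subject of the memorandum. (i) is engaged (a current Provisional Notice is held), but is set aside by (j): (j) operates against (i): the baseline figure is 707, meeting the 621 threshold. (k) would limit (j) — a current General Clearance is held — but (l) sets (k) aside: (l) is engaged — a current Provisional Exemption Letter is held. (a) is therefore removed.
Exception (b) fails — the memorandum was produced internally.
Exception (c) does not apply: the qualifying period is 215 days, not below 200 days.
Exception (d) fails — the memorandum contains only operational data.
Exception (e) does not apply: no current Class D Approval is held.
No exception applies. The general rule governs.

Yes — the Ivering Planning Office must disclose the memorandum.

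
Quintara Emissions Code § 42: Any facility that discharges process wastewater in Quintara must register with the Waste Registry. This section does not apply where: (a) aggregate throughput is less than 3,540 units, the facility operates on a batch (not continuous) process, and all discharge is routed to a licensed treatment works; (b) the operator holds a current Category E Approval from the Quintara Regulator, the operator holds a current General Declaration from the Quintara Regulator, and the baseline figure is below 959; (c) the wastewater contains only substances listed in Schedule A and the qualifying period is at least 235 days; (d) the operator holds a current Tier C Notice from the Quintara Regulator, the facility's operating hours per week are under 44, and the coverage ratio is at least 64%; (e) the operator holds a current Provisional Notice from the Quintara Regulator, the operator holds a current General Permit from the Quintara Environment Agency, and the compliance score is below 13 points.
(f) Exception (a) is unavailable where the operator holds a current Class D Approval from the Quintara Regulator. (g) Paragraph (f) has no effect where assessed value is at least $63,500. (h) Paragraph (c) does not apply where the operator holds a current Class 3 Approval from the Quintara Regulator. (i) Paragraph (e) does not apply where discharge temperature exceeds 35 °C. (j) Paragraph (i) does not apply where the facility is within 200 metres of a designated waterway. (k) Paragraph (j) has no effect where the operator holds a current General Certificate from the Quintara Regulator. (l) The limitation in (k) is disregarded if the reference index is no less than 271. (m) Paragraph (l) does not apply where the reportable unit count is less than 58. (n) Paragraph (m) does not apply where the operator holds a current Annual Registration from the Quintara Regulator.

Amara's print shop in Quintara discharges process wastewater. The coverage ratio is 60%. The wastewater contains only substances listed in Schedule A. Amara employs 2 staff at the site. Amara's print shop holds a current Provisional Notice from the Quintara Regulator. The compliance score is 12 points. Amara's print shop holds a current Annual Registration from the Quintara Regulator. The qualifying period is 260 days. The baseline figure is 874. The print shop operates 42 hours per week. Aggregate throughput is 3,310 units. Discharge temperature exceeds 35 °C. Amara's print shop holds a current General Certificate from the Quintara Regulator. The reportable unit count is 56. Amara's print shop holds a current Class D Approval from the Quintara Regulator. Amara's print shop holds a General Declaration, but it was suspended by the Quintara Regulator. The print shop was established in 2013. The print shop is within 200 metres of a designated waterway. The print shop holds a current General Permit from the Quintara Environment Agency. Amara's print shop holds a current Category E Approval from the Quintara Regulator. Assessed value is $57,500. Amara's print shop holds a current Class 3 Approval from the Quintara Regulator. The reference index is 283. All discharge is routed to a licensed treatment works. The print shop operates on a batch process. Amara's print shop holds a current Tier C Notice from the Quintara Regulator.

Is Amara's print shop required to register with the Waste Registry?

No — exception (e) applies; Amara's print shop is not required to register with the Waste Registry.

Exception (a)'s conditions are all satisfied: aggregate throughput is 3,310 units, less than the 3,540 units limit; the facility operates on a batch process; discharge is routed to a licensed treatment works. But applying paragraphs (f)–(g): (f) operates against (a): a current Class D Approval is held. (g) is not engaged (assessed value is $57,500, short of $63,500), so (f) stands. Exception (a) does not apply.
Exception (b) does not apply: the General Declaration is not current.
Exception (c): the wastewater is Schedule-A-only; the qualifying period is 260 days, meeting the 235 days threshold — every condition holds. But: (h) applies — a current Class 3 Approval is held. (c) is therefore removed.
Exception (d) fails — the coverage ratio is 60%, short of 64%.
All of (e)'s requirements are met (a current Provisional Notice is held; a current General Permit is held; the compliance score is 12 points, below the 13 points limit). As to paragraphs (i)–(n): (i) would limit (e) — discharge temperature exceeds 35 °C — but (j) sets (i) aside: (j) operates against (i): the print shop is within 200 m of a designated waterway. (k) is triggered (a current General Certificate is held), but is displaced by (l): (l) operates — the reference index is 283, meeting the 271 threshold. (m) is triggered (the reportable unit count is 56, less than the 58 limit), but is displaced by (n): (n) applies — a current Annual Registration is held. So (e) applies.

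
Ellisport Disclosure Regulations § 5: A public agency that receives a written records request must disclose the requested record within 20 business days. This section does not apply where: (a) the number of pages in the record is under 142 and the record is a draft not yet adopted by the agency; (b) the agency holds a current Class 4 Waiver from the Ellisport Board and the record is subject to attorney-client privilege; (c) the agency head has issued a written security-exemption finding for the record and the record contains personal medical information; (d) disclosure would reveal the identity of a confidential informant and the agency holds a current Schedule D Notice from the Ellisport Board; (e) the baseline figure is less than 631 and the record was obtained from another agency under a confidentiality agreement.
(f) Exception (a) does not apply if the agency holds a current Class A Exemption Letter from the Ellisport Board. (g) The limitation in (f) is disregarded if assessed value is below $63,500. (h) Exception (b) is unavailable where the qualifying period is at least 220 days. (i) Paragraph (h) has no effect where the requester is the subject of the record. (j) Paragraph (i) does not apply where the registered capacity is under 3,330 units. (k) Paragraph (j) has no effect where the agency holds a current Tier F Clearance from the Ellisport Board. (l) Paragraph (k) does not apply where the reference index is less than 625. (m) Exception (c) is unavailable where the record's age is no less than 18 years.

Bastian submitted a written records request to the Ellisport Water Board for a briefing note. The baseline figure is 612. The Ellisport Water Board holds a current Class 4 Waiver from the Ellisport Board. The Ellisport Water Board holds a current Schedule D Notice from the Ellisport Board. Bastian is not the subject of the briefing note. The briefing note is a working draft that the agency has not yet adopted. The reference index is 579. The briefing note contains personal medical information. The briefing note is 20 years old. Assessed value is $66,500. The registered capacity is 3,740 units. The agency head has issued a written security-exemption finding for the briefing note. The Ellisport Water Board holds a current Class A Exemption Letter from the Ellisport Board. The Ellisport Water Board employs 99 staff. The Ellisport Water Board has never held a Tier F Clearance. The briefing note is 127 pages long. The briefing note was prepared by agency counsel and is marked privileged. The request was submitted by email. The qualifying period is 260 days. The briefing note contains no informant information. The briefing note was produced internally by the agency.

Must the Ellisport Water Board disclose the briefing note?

Yes — the Ellisport Water Board must disclose the briefing note.

Exception (a)'s conditions are all satisfied: the number of pages in the record is 127, under the 142 limit; the briefing note is an unadopted draft. But applying paragraphs (f)–(g): (f) operates against (a): a current Class A Exemption Letter is held. (g), which would lift (f), is not engaged — assessed value is $66,500, not below $63,500. Exception (a) does not apply.
All of (b)'s requirements are met (a current Class 4 Waiver is held; the briefing note is privileged). But: (h) operates — the qualifying period is 260 days, meeting the 220 days threshold. (i), which would lift (h), is inapplicable — Bastian is not the subject of the briefing note. Exception (b) does not apply.
Exception (c) is satisfied on its face — a written security-exemption finding has been issued; the briefing note contains personal medical information. However, paragraph (m) must be considered: (m) applies — the record's age is 20 years, meeting the 18 years threshold. Exception (c) does not apply.
Exception (d) fails — the briefing note contains no informant information.
Exception (e) does not apply: the briefing note was produced internally.
None of the exceptions is available; § 5 applies in full.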